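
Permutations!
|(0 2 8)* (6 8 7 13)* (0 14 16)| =8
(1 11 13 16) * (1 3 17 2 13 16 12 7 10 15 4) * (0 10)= [10, 11, 13, 17, 1, 5, 6, 0, 8, 9, 15, 16, 7, 12, 14, 4, 3, 2]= (0 10 15 4 1 11 16 3 17 2 13 12 7)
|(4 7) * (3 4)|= |(3 4 7)|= 3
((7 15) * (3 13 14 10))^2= (15)(3 14)(10 13)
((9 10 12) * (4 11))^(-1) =(4 11)(9 12 10)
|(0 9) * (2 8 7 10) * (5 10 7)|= |(0 9)(2 8 5 10)|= 4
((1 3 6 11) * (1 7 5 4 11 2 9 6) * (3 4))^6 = ((1 4 11 7 5 3)(2 9 6))^6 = (11)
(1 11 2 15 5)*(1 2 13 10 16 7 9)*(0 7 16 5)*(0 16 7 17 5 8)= [17, 11, 15, 3, 4, 2, 6, 9, 0, 1, 8, 13, 12, 10, 14, 16, 7, 5]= (0 17 5 2 15 16 7 9 1 11 13 10 8)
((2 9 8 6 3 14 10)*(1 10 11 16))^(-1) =(1 16 11 14 3 6 8 9 2 10)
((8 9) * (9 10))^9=(10)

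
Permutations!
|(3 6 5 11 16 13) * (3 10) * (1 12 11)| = 9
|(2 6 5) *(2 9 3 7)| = 6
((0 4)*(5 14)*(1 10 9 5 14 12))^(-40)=((14)(0 4)(1 10 9 5 12))^(-40)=(14)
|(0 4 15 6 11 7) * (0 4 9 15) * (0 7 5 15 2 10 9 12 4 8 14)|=12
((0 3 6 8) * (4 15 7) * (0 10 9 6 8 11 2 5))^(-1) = (0 5 2 11 6 9 10 8 3)(4 7 15)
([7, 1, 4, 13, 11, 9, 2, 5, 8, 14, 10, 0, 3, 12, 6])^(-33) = (0 9 2)(4 7 14)(5 6 11)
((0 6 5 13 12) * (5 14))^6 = (14)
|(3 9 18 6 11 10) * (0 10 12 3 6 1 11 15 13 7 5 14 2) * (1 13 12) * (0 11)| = |(0 10 6 15 12 3 9 18 13 7 5 14 2 11 1)| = 15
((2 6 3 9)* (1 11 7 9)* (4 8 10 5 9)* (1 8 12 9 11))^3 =((2 6 3 8 10 5 11 7 4 12 9))^3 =(2 8 11 12 6 10 7 9 3 5 4)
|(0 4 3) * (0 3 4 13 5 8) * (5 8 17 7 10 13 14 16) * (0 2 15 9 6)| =13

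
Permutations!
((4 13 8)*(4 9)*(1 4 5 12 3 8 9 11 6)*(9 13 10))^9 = ((13)(1 4 10 9 5 12 3 8 11 6))^9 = (13)(1 6 11 8 3 12 5 9 10 4)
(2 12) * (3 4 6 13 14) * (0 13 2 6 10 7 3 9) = [13, 1, 12, 4, 10, 5, 2, 3, 8, 0, 7, 11, 6, 14, 9] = (0 13 14 9)(2 12 6)(3 4 10 7)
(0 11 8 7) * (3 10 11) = (0 3 10 11 8 7) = [3, 1, 2, 10, 4, 5, 6, 0, 7, 9, 11, 8]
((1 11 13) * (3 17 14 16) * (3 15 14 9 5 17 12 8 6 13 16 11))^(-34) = (1 12 6)(3 8 13)(5 9 17)(11 15)(14 16)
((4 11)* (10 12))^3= (4 11)(10 12)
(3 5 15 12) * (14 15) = (3 5 14 15 12) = [0, 1, 2, 5, 4, 14, 6, 7, 8, 9, 10, 11, 3, 13, 15, 12]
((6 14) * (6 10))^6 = ((6 14 10))^6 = (14)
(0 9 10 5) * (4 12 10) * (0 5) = (0 9 4 12 10) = [9, 1, 2, 3, 12, 5, 6, 7, 8, 4, 0, 11, 10]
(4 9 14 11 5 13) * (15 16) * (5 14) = (4 9 5 13)(11 14)(15 16) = [0, 1, 2, 3, 9, 13, 6, 7, 8, 5, 10, 14, 12, 4, 11, 16, 15]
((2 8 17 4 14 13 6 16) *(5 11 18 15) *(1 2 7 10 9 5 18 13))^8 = (18)(1 8 4)(2 17 14)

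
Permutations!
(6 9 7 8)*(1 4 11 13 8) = (1 4 11 13 8 6 9 7) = [0, 4, 2, 3, 11, 5, 9, 1, 6, 7, 10, 13, 12, 8]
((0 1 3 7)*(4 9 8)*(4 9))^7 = (0 7 3 1)(8 9)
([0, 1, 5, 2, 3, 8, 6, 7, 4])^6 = [0, 1, 5, 2, 3, 8, 6, 7, 4]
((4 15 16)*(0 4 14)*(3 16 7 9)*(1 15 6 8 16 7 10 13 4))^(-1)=(0 14 16 8 6 4 13 10 15 1)(3 9 7)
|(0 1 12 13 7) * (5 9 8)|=|(0 1 12 13 7)(5 9 8)|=15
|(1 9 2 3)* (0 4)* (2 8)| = |(0 4)(1 9 8 2 3)| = 10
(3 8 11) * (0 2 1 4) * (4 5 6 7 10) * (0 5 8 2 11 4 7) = [11, 8, 1, 2, 5, 6, 0, 10, 4, 9, 7, 3] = (0 11 3 2 1 8 4 5 6)(7 10)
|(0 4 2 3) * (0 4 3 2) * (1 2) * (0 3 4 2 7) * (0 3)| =4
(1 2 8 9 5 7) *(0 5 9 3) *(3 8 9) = (0 5 7 1 2 9 3) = [5, 2, 9, 0, 4, 7, 6, 1, 8, 3]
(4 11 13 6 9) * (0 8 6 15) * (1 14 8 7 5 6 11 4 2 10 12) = (0 7 5 6 9 2 10 12 1 14 8 11 13 15) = [7, 14, 10, 3, 4, 6, 9, 5, 11, 2, 12, 13, 1, 15, 8, 0]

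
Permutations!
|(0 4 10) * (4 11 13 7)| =6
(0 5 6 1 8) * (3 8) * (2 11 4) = (0 5 6 1 3 8)(2 11 4) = [5, 3, 11, 8, 2, 6, 1, 7, 0, 9, 10, 4]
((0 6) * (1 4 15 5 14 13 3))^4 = (1 14 4 13 15 3 5)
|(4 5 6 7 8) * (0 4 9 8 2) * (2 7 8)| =|(0 4 5 6 8 9 2)| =7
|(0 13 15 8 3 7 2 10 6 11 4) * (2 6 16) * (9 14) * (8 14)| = |(0 13 15 14 9 8 3 7 6 11 4)(2 10 16)| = 33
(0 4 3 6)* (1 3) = (0 4 1 3 6) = [4, 3, 2, 6, 1, 5, 0]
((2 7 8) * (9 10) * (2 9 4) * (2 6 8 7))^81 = ((4 6 8 9 10))^81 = (4 6 8 9 10)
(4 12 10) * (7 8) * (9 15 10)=[0, 1, 2, 3, 12, 5, 6, 8, 7, 15, 4, 11, 9, 13, 14, 10]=(4 12 9 15 10)(7 8)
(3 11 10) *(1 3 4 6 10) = [0, 3, 2, 11, 6, 5, 10, 7, 8, 9, 4, 1] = (1 3 11)(4 6 10)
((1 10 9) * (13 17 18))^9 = ((1 10 9)(13 17 18))^9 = (18)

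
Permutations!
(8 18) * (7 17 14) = [0, 1, 2, 3, 4, 5, 6, 17, 18, 9, 10, 11, 12, 13, 7, 15, 16, 14, 8] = (7 17 14)(8 18)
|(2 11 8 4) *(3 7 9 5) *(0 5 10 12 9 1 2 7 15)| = 12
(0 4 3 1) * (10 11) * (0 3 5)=(0 4 5)(1 3)(10 11)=[4, 3, 2, 1, 5, 0, 6, 7, 8, 9, 11, 10]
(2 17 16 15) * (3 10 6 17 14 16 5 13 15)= [0, 1, 14, 10, 4, 13, 17, 7, 8, 9, 6, 11, 12, 15, 16, 2, 3, 5]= (2 14 16 3 10 6 17 5 13 15)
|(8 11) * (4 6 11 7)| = 5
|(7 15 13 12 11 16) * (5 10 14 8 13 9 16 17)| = 8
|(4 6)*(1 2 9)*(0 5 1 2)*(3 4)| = |(0 5 1)(2 9)(3 4 6)| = 6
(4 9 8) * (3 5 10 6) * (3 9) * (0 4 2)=[4, 1, 0, 5, 3, 10, 9, 7, 2, 8, 6]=(0 4 3 5 10 6 9 8 2)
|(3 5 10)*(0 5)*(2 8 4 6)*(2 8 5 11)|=6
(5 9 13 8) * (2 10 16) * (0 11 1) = [11, 0, 10, 3, 4, 9, 6, 7, 5, 13, 16, 1, 12, 8, 14, 15, 2] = (0 11 1)(2 10 16)(5 9 13 8)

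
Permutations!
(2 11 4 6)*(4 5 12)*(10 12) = (2 11 5 10 12 4 6) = [0, 1, 11, 3, 6, 10, 2, 7, 8, 9, 12, 5, 4]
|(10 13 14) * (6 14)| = 4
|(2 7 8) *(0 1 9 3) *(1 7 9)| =6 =|(0 7 8 2 9 3)|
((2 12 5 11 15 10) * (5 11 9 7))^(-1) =(2 10 15 11 12)(5 7 9) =((2 12 11 15 10)(5 9 7))^(-1)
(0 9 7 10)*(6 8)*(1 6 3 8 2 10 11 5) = [9, 6, 10, 8, 4, 1, 2, 11, 3, 7, 0, 5] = (0 9 7 11 5 1 6 2 10)(3 8)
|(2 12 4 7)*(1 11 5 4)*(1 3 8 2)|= |(1 11 5 4 7)(2 12 3 8)|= 20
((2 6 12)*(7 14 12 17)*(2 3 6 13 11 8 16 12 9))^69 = ((2 13 11 8 16 12 3 6 17 7 14 9))^69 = (2 7 3 8)(6 16 13 14)(9 17 12 11)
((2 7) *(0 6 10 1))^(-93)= (0 1 10 6)(2 7)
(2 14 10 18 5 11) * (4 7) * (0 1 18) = (0 1 18 5 11 2 14 10)(4 7) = [1, 18, 14, 3, 7, 11, 6, 4, 8, 9, 0, 2, 12, 13, 10, 15, 16, 17, 5]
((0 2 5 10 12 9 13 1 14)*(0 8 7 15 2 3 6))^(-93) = (1 5 14 10 8 12 7 9 15 13 2)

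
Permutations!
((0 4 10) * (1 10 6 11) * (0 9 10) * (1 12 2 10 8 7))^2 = (0 6 12 10 8 1 4 11 2 9 7)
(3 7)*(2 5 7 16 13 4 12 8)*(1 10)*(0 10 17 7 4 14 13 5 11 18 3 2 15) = [10, 17, 11, 16, 12, 4, 6, 2, 15, 9, 1, 18, 8, 14, 13, 0, 5, 7, 3] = (0 10 1 17 7 2 11 18 3 16 5 4 12 8 15)(13 14)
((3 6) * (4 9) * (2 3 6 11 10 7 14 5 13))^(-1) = (2 13 5 14 7 10 11 3)(4 9)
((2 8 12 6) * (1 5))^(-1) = (1 5)(2 6 12 8)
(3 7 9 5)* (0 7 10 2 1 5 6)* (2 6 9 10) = (0 7 10 6)(1 5 3 2) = [7, 5, 1, 2, 4, 3, 0, 10, 8, 9, 6]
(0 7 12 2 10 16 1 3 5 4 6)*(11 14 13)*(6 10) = (0 7 12 2 6)(1 3 5 4 10 16)(11 14 13) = [7, 3, 6, 5, 10, 4, 0, 12, 8, 9, 16, 14, 2, 11, 13, 15, 1]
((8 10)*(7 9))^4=(10)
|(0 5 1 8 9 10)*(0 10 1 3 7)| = 12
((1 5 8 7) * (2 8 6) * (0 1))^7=(8)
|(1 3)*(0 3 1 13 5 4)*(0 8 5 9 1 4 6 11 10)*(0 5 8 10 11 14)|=10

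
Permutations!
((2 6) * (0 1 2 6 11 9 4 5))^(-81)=(0 11 5 2 4 1 9)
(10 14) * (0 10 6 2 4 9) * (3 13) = (0 10 14 6 2 4 9)(3 13) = [10, 1, 4, 13, 9, 5, 2, 7, 8, 0, 14, 11, 12, 3, 6]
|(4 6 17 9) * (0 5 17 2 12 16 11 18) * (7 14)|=22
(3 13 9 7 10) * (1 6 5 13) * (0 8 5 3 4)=[8, 6, 2, 1, 0, 13, 3, 10, 5, 7, 4, 11, 12, 9]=(0 8 5 13 9 7 10 4)(1 6 3)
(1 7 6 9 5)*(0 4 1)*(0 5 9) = (9)(0 4 1 7 6) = [4, 7, 2, 3, 1, 5, 0, 6, 8, 9]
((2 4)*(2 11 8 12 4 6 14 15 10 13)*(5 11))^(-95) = ((2 6 14 15 10 13)(4 5 11 8 12))^(-95) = (2 6 14 15 10 13)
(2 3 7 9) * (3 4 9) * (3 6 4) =(2 3 7 6 4 9) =[0, 1, 3, 7, 9, 5, 4, 6, 8, 2]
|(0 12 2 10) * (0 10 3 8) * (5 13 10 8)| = |(0 12 2 3 5 13 10 8)| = 8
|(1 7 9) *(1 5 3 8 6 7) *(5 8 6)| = 6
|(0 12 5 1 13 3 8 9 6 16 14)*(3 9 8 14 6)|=8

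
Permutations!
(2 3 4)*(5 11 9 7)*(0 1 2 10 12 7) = [1, 2, 3, 4, 10, 11, 6, 5, 8, 0, 12, 9, 7] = (0 1 2 3 4 10 12 7 5 11 9)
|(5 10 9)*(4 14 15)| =|(4 14 15)(5 10 9)| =3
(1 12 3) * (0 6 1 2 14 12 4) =(0 6 1 4)(2 14 12 3) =[6, 4, 14, 2, 0, 5, 1, 7, 8, 9, 10, 11, 3, 13, 12]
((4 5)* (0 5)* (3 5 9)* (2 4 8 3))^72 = (9)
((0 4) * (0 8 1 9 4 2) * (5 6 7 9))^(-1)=((0 2)(1 5 6 7 9 4 8))^(-1)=(0 2)(1 8 4 9 7 6 5)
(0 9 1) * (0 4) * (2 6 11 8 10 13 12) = (0 9 1 4)(2 6 11 8 10 13 12) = [9, 4, 6, 3, 0, 5, 11, 7, 10, 1, 13, 8, 2, 12]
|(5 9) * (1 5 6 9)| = |(1 5)(6 9)| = 2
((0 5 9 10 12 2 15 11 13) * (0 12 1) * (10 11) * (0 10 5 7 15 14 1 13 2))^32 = ((0 7 15 5 9 11 2 14 1 10 13 12))^32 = (0 1 9)(2 15 13)(5 12 14)(7 10 11)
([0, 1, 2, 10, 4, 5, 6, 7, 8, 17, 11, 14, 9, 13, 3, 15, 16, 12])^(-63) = (17)(3 10 11 14)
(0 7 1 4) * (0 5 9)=(0 7 1 4 5 9)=[7, 4, 2, 3, 5, 9, 6, 1, 8, 0]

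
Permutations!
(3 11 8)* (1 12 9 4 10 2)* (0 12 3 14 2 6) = [12, 3, 1, 11, 10, 5, 0, 7, 14, 4, 6, 8, 9, 13, 2] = (0 12 9 4 10 6)(1 3 11 8 14 2)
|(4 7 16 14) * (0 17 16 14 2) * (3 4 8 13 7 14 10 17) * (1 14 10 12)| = |(0 3 4 10 17 16 2)(1 14 8 13 7 12)| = 42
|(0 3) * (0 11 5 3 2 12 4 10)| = |(0 2 12 4 10)(3 11 5)| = 15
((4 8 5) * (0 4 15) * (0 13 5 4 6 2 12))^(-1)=(0 12 2 6)(4 8)(5 13 15)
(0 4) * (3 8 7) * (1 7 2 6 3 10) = (0 4)(1 7 10)(2 6 3 8) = [4, 7, 6, 8, 0, 5, 3, 10, 2, 9, 1]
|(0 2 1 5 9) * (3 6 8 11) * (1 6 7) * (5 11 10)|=|(0 2 6 8 10 5 9)(1 11 3 7)|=28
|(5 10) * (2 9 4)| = 6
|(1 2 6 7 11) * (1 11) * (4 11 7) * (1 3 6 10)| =|(1 2 10)(3 6 4 11 7)| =15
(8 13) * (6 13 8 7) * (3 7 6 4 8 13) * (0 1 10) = (0 1 10)(3 7 4 8 13 6) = [1, 10, 2, 7, 8, 5, 3, 4, 13, 9, 0, 11, 12, 6]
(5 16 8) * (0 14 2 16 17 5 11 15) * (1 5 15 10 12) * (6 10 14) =[6, 5, 16, 3, 4, 17, 10, 7, 11, 9, 12, 14, 1, 13, 2, 0, 8, 15] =(0 6 10 12 1 5 17 15)(2 16 8 11 14)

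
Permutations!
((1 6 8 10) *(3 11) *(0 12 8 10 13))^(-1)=(0 13 8 12)(1 10 6)(3 11)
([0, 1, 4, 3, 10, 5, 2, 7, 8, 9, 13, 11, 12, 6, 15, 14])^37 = [0, 1, 10, 3, 13, 5, 4, 7, 8, 9, 6, 11, 12, 2, 15, 14]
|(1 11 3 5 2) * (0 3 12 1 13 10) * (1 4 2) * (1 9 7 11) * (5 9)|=10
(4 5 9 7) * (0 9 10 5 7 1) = (0 9 1)(4 7)(5 10) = [9, 0, 2, 3, 7, 10, 6, 4, 8, 1, 5]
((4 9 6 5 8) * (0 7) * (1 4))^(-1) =(0 7)(1 8 5 6 9 4)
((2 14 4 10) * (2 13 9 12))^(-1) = ((2 14 4 10 13 9 12))^(-1) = (2 12 9 13 10 4 14)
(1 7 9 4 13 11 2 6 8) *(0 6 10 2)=(0 6 8 1 7 9 4 13 11)(2 10)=[6, 7, 10, 3, 13, 5, 8, 9, 1, 4, 2, 0, 12, 11]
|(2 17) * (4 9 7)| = |(2 17)(4 9 7)| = 6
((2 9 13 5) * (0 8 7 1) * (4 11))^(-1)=(0 1 7 8)(2 5 13 9)(4 11)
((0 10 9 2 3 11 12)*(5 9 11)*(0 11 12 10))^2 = ((2 3 5 9)(10 12 11))^2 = (2 5)(3 9)(10 11 12)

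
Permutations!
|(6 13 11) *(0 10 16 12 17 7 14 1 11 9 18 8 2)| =15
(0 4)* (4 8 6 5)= [8, 1, 2, 3, 0, 4, 5, 7, 6]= (0 8 6 5 4)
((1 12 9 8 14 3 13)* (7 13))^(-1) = ((1 12 9 8 14 3 7 13))^(-1) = (1 13 7 3 14 8 9 12)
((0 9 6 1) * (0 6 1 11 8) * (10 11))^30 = (0 1 10 8 9 6 11)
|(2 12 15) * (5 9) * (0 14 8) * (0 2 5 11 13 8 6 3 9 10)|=|(0 14 6 3 9 11 13 8 2 12 15 5 10)|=13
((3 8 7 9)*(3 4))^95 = ((3 8 7 9 4))^95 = (9)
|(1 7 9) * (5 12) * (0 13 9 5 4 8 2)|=10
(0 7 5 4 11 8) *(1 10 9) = [7, 10, 2, 3, 11, 4, 6, 5, 0, 1, 9, 8] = (0 7 5 4 11 8)(1 10 9)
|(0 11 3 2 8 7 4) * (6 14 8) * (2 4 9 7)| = 4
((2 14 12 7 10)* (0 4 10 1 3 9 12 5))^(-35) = ((0 4 10 2 14 5)(1 3 9 12 7))^(-35) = (0 4 10 2 14 5)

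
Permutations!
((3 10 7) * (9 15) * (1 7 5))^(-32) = ((1 7 3 10 5)(9 15))^(-32) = (15)(1 10 7 5 3)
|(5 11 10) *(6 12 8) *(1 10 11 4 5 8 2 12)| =|(1 10 8 6)(2 12)(4 5)| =4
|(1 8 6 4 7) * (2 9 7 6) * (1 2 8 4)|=|(1 4 6)(2 9 7)|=3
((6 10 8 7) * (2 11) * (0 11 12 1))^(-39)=(0 11 2 12 1)(6 10 8 7)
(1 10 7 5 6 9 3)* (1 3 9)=[0, 10, 2, 3, 4, 6, 1, 5, 8, 9, 7]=(1 10 7 5 6)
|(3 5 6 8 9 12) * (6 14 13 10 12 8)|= |(3 5 14 13 10 12)(8 9)|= 6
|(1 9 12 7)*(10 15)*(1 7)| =6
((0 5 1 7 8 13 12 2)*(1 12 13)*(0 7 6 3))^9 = (13)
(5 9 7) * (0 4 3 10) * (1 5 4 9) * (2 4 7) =(0 9 2 4 3 10)(1 5) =[9, 5, 4, 10, 3, 1, 6, 7, 8, 2, 0]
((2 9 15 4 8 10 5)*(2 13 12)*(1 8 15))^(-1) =((1 8 10 5 13 12 2 9)(4 15))^(-1) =(1 9 2 12 13 5 10 8)(4 15)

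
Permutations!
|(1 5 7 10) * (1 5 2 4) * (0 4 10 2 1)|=|(0 4)(2 10 5 7)|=4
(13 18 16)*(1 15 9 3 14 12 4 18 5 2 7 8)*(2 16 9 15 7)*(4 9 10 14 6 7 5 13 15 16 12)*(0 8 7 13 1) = [8, 5, 2, 6, 18, 12, 13, 7, 0, 3, 14, 11, 9, 1, 4, 16, 15, 17, 10] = (0 8)(1 5 12 9 3 6 13)(4 18 10 14)(15 16)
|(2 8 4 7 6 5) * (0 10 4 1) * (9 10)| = |(0 9 10 4 7 6 5 2 8 1)| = 10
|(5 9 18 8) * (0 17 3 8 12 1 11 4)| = 11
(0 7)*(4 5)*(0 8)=(0 7 8)(4 5)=[7, 1, 2, 3, 5, 4, 6, 8, 0]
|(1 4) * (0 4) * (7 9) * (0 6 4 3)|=6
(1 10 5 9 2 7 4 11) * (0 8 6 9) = (0 8 6 9 2 7 4 11 1 10 5) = [8, 10, 7, 3, 11, 0, 9, 4, 6, 2, 5, 1]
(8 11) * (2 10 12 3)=(2 10 12 3)(8 11)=[0, 1, 10, 2, 4, 5, 6, 7, 11, 9, 12, 8, 3]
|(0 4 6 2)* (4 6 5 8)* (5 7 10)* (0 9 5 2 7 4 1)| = 9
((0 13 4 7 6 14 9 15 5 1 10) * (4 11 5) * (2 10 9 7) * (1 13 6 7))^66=((0 6 14 1 9 15 4 2 10)(5 13 11))^66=(0 1 4)(2 6 9)(10 14 15)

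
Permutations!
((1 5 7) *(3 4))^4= ((1 5 7)(3 4))^4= (1 5 7)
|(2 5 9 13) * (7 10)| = |(2 5 9 13)(7 10)| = 4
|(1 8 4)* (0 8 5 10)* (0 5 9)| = 10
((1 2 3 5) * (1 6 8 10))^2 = (1 3 6 10 2 5 8)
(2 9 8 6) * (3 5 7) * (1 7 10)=[0, 7, 9, 5, 4, 10, 2, 3, 6, 8, 1]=(1 7 3 5 10)(2 9 8 6)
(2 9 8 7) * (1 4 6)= [0, 4, 9, 3, 6, 5, 1, 2, 7, 8]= (1 4 6)(2 9 8 7)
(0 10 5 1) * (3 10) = (0 3 10 5 1) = [3, 0, 2, 10, 4, 1, 6, 7, 8, 9, 5]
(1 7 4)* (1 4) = [0, 7, 2, 3, 4, 5, 6, 1] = (1 7)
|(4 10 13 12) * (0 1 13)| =6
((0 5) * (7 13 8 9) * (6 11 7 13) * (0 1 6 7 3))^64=(0 11 1)(3 6 5)(8 9 13)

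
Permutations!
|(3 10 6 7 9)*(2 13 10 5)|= 8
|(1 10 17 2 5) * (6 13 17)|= |(1 10 6 13 17 2 5)|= 7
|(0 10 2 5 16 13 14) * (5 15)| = 8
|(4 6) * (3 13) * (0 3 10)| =4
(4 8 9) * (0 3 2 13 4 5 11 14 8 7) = (0 3 2 13 4 7)(5 11 14 8 9) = [3, 1, 13, 2, 7, 11, 6, 0, 9, 5, 10, 14, 12, 4, 8]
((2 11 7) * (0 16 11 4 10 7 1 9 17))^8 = (0 11 9)(1 17 16)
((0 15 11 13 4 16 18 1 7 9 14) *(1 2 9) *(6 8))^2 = (0 11 4 18 9)(2 14 15 13 16)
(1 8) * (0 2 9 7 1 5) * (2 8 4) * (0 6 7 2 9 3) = (0 8 5 6 7 1 4 9 2 3) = [8, 4, 3, 0, 9, 6, 7, 1, 5, 2]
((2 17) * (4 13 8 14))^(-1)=(2 17)(4 14 8 13)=((2 17)(4 13 8 14))^(-1)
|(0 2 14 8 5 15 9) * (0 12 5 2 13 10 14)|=|(0 13 10 14 8 2)(5 15 9 12)|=12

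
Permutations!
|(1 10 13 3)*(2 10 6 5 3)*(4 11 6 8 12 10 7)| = 12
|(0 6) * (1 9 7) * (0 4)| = 3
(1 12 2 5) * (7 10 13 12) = (1 7 10 13 12 2 5) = [0, 7, 5, 3, 4, 1, 6, 10, 8, 9, 13, 11, 2, 12]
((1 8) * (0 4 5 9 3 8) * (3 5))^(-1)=((0 4 3 8 1)(5 9))^(-1)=(0 1 8 3 4)(5 9)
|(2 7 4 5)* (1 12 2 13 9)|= 8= |(1 12 2 7 4 5 13 9)|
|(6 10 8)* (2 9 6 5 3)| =7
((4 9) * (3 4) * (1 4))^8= ((1 4 9 3))^8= (9)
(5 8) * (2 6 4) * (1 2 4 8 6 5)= (1 2 5 6 8)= [0, 2, 5, 3, 4, 6, 8, 7, 1]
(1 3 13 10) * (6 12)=(1 3 13 10)(6 12)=[0, 3, 2, 13, 4, 5, 12, 7, 8, 9, 1, 11, 6, 10]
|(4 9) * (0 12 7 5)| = 4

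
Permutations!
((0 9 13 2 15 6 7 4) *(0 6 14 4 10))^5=((0 9 13 2 15 14 4 6 7 10))^5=(0 14)(2 7)(4 9)(6 13)(10 15)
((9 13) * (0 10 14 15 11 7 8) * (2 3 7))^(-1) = ((0 10 14 15 11 2 3 7 8)(9 13))^(-1) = (0 8 7 3 2 11 15 14 10)(9 13)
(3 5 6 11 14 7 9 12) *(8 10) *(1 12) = (1 12 3 5 6 11 14 7 9)(8 10) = [0, 12, 2, 5, 4, 6, 11, 9, 10, 1, 8, 14, 3, 13, 7]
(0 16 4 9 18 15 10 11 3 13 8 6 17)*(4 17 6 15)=(0 16 17)(3 13 8 15 10 11)(4 9 18)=[16, 1, 2, 13, 9, 5, 6, 7, 15, 18, 11, 3, 12, 8, 14, 10, 17, 0, 4]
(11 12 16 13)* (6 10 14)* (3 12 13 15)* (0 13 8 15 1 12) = (0 13 11 8 15 3)(1 12 16)(6 10 14) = [13, 12, 2, 0, 4, 5, 10, 7, 15, 9, 14, 8, 16, 11, 6, 3, 1]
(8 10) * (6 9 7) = (6 9 7)(8 10) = [0, 1, 2, 3, 4, 5, 9, 6, 10, 7, 8]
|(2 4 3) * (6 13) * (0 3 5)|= 10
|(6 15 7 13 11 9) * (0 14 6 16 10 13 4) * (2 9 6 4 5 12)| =|(0 14 4)(2 9 16 10 13 11 6 15 7 5 12)| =33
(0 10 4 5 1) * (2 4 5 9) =(0 10 5 1)(2 4 9) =[10, 0, 4, 3, 9, 1, 6, 7, 8, 2, 5]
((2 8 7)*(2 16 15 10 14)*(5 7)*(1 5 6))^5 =((1 5 7 16 15 10 14 2 8 6))^5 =(1 10)(2 7)(5 14)(6 15)(8 16)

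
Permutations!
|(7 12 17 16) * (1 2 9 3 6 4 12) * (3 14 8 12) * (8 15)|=|(1 2 9 14 15 8 12 17 16 7)(3 6 4)|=30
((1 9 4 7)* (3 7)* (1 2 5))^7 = ((1 9 4 3 7 2 5))^7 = (9)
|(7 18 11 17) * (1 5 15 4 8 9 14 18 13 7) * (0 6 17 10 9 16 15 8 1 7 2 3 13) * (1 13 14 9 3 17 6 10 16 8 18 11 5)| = 12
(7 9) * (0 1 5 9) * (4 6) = [1, 5, 2, 3, 6, 9, 4, 0, 8, 7] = (0 1 5 9 7)(4 6)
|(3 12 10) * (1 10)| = 4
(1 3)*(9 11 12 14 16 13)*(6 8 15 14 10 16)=(1 3)(6 8 15 14)(9 11 12 10 16 13)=[0, 3, 2, 1, 4, 5, 8, 7, 15, 11, 16, 12, 10, 9, 6, 14, 13]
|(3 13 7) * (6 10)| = |(3 13 7)(6 10)| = 6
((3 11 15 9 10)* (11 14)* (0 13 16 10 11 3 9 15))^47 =(0 11 9 10 16 13)(3 14)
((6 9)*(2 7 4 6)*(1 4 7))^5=((1 4 6 9 2))^5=(9)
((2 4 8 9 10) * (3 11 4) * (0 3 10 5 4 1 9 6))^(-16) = (0 11 9 4 6 3 1 5 8)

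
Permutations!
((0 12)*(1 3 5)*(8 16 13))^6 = ((0 12)(1 3 5)(8 16 13))^6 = (16)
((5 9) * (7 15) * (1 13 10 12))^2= (15)(1 10)(12 13)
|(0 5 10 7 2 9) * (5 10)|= 5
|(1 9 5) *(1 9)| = 2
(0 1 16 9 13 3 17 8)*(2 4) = (0 1 16 9 13 3 17 8)(2 4) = [1, 16, 4, 17, 2, 5, 6, 7, 0, 13, 10, 11, 12, 3, 14, 15, 9, 8]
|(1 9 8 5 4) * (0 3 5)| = 7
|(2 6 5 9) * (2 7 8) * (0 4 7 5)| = 6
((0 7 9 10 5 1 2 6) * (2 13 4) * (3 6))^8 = ((0 7 9 10 5 1 13 4 2 3 6))^8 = (0 2 1 9 6 4 5 7 3 13 10)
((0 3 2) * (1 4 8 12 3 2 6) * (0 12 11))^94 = ((0 2 12 3 6 1 4 8 11))^94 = (0 6 11 3 8 12 4 2 1)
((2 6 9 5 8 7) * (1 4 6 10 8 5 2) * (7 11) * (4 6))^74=((1 6 9 2 10 8 11 7))^74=(1 9 10 11)(2 8 7 6)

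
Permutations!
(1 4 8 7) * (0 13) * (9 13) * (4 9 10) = (0 10 4 8 7 1 9 13) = [10, 9, 2, 3, 8, 5, 6, 1, 7, 13, 4, 11, 12, 0]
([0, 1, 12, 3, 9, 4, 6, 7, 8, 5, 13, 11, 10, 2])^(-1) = [0, 1, 13, 3, 5, 9, 6, 7, 8, 4, 12, 11, 2, 10]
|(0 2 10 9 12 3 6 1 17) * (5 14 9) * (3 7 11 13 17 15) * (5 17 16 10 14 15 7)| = 16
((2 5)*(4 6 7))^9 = (7)(2 5)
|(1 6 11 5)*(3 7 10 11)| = |(1 6 3 7 10 11 5)| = 7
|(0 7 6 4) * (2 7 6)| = |(0 6 4)(2 7)| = 6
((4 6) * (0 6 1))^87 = (0 1 4 6)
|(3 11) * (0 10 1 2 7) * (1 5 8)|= 14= |(0 10 5 8 1 2 7)(3 11)|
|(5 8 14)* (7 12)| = 6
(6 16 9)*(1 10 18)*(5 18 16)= (1 10 16 9 6 5 18)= [0, 10, 2, 3, 4, 18, 5, 7, 8, 6, 16, 11, 12, 13, 14, 15, 9, 17, 1]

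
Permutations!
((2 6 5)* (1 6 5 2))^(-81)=(1 5 2 6)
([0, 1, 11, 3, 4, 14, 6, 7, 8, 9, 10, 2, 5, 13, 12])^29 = [0, 1, 11, 3, 4, 12, 6, 7, 8, 9, 10, 2, 14, 13, 5]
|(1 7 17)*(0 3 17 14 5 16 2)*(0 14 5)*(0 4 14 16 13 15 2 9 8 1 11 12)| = |(0 3 17 11 12)(1 7 5 13 15 2 16 9 8)(4 14)| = 90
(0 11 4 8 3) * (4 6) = [11, 1, 2, 0, 8, 5, 4, 7, 3, 9, 10, 6] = (0 11 6 4 8 3)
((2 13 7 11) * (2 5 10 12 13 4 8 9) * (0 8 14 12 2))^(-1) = (0 9 8)(2 10 5 11 7 13 12 14 4)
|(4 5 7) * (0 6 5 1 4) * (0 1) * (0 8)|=7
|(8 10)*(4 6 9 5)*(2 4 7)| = |(2 4 6 9 5 7)(8 10)| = 6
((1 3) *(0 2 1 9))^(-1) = (0 9 3 1 2)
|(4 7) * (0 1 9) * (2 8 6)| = |(0 1 9)(2 8 6)(4 7)| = 6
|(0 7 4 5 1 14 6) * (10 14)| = |(0 7 4 5 1 10 14 6)| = 8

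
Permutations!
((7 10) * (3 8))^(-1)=(3 8)(7 10)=((3 8)(7 10))^(-1)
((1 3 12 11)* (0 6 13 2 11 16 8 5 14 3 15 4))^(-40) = (3 16 5)(8 14 12)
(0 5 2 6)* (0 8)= [5, 1, 6, 3, 4, 2, 8, 7, 0]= (0 5 2 6 8)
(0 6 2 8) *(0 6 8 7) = (0 8 6 2 7) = [8, 1, 7, 3, 4, 5, 2, 0, 6]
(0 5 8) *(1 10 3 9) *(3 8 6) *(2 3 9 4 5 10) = [10, 2, 3, 4, 5, 6, 9, 7, 0, 1, 8] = (0 10 8)(1 2 3 4 5 6 9)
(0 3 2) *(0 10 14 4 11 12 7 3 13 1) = (0 13 1)(2 10 14 4 11 12 7 3) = [13, 0, 10, 2, 11, 5, 6, 3, 8, 9, 14, 12, 7, 1, 4]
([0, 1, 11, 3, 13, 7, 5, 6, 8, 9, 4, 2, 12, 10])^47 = [0, 1, 11, 3, 10, 6, 7, 5, 8, 9, 13, 2, 12, 4]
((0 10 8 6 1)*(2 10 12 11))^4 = (0 10)(1 2)(6 11)(8 12)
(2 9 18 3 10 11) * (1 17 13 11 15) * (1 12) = [0, 17, 9, 10, 4, 5, 6, 7, 8, 18, 15, 2, 1, 11, 14, 12, 16, 13, 3] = (1 17 13 11 2 9 18 3 10 15 12)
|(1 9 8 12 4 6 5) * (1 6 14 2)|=|(1 9 8 12 4 14 2)(5 6)|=14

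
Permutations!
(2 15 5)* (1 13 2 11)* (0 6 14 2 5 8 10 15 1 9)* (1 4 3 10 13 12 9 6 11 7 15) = (0 11 6 14 2 4 3 10 1 12 9)(5 7 15 8 13) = [11, 12, 4, 10, 3, 7, 14, 15, 13, 0, 1, 6, 9, 5, 2, 8]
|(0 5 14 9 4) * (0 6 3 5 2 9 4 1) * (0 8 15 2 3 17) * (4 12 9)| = 13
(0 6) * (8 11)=(0 6)(8 11)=[6, 1, 2, 3, 4, 5, 0, 7, 11, 9, 10, 8]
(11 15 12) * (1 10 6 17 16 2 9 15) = (1 10 6 17 16 2 9 15 12 11) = [0, 10, 9, 3, 4, 5, 17, 7, 8, 15, 6, 1, 11, 13, 14, 12, 2, 16]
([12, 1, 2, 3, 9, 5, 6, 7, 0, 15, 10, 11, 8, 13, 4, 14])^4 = (15)(0 12 8)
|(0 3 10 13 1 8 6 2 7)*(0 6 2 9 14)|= 11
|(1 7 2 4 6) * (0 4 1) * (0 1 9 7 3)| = 15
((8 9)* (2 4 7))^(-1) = (2 7 4)(8 9)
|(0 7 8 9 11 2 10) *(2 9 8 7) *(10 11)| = |(0 2 11 9 10)| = 5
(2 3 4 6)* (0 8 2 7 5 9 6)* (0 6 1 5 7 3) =(0 8 2)(1 5 9)(3 4 6) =[8, 5, 0, 4, 6, 9, 3, 7, 2, 1]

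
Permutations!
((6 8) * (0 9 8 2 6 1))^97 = (0 9 8 1)(2 6)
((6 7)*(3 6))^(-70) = ((3 6 7))^(-70) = (3 7 6)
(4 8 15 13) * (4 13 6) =(4 8 15 6) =[0, 1, 2, 3, 8, 5, 4, 7, 15, 9, 10, 11, 12, 13, 14, 6]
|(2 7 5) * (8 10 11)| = 3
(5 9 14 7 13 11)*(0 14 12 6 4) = (0 14 7 13 11 5 9 12 6 4) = [14, 1, 2, 3, 0, 9, 4, 13, 8, 12, 10, 5, 6, 11, 7]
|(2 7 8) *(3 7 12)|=|(2 12 3 7 8)|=5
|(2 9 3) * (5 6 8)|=|(2 9 3)(5 6 8)|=3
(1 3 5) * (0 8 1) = (0 8 1 3 5) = [8, 3, 2, 5, 4, 0, 6, 7, 1]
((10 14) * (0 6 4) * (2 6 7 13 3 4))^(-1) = (0 4 3 13 7)(2 6)(10 14)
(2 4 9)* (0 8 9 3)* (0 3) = (0 8 9 2 4) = [8, 1, 4, 3, 0, 5, 6, 7, 9, 2]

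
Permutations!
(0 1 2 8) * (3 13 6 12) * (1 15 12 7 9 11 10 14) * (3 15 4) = (0 4 3 13 6 7 9 11 10 14 1 2 8)(12 15) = [4, 2, 8, 13, 3, 5, 7, 9, 0, 11, 14, 10, 15, 6, 1, 12]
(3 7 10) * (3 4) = (3 7 10 4) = [0, 1, 2, 7, 3, 5, 6, 10, 8, 9, 4]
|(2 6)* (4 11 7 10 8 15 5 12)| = 8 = |(2 6)(4 11 7 10 8 15 5 12)|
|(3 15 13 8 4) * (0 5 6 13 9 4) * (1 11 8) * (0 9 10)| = 12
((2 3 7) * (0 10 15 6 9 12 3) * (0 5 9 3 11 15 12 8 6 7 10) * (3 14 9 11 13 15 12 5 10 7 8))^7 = (2 8 10 6 5 14 11 9 12 3 13 7 15)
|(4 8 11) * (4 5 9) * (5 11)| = |(11)(4 8 5 9)| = 4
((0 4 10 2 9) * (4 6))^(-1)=(0 9 2 10 4 6)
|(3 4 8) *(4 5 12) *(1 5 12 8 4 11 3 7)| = |(1 5 8 7)(3 12 11)| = 12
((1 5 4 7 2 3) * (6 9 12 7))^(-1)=(1 3 2 7 12 9 6 4 5)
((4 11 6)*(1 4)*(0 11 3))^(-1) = (0 3 4 1 6 11)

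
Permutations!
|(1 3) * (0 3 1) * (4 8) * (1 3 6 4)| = 6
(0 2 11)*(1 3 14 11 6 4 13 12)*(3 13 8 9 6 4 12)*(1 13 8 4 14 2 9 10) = (0 9 6 12 13 3 2 14 11)(1 8 10) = [9, 8, 14, 2, 4, 5, 12, 7, 10, 6, 1, 0, 13, 3, 11]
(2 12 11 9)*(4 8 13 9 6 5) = (2 12 11 6 5 4 8 13 9) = [0, 1, 12, 3, 8, 4, 5, 7, 13, 2, 10, 6, 11, 9]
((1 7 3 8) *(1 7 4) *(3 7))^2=(8)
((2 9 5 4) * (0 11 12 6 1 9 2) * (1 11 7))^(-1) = ((0 7 1 9 5 4)(6 11 12))^(-1) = (0 4 5 9 1 7)(6 12 11)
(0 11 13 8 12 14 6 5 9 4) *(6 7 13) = (0 11 6 5 9 4)(7 13 8 12 14) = [11, 1, 2, 3, 0, 9, 5, 13, 12, 4, 10, 6, 14, 8, 7]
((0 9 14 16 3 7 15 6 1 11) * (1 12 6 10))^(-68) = (0 14 3 15 1)(7 10 11 9 16)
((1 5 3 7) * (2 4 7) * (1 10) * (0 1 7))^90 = (10)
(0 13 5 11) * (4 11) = [13, 1, 2, 3, 11, 4, 6, 7, 8, 9, 10, 0, 12, 5] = (0 13 5 4 11)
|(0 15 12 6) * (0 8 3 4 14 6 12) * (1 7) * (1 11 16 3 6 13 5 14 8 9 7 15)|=|(0 1 15)(3 4 8 6 9 7 11 16)(5 14 13)|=24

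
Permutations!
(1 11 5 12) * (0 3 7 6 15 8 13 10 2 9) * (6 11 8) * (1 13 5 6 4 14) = (0 3 7 11 6 15 4 14 1 8 5 12 13 10 2 9) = [3, 8, 9, 7, 14, 12, 15, 11, 5, 0, 2, 6, 13, 10, 1, 4]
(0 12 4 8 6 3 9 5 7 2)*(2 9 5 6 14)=(0 12 4 8 14 2)(3 5 7 9 6)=[12, 1, 0, 5, 8, 7, 3, 9, 14, 6, 10, 11, 4, 13, 2]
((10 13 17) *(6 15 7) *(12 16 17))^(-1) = (6 7 15)(10 17 16 12 13)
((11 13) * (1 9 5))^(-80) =((1 9 5)(11 13))^(-80) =(13)(1 9 5)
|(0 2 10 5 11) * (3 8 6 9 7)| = 5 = |(0 2 10 5 11)(3 8 6 9 7)|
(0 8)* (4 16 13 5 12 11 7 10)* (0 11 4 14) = (0 8 11 7 10 14)(4 16 13 5 12) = [8, 1, 2, 3, 16, 12, 6, 10, 11, 9, 14, 7, 4, 5, 0, 15, 13]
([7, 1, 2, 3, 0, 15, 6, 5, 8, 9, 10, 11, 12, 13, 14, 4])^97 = (0 5 4 7 15)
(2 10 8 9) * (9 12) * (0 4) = [4, 1, 10, 3, 0, 5, 6, 7, 12, 2, 8, 11, 9] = (0 4)(2 10 8 12 9)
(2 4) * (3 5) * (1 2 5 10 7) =(1 2 4 5 3 10 7) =[0, 2, 4, 10, 5, 3, 6, 1, 8, 9, 7]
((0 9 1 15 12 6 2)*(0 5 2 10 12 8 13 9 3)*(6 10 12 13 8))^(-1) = (0 3)(1 9 13 10 12 6 15)(2 5)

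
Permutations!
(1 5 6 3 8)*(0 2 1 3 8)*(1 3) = [2, 5, 3, 0, 4, 6, 8, 7, 1] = (0 2 3)(1 5 6 8)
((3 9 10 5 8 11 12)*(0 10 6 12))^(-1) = ((0 10 5 8 11)(3 9 6 12))^(-1) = (0 11 8 5 10)(3 12 6 9)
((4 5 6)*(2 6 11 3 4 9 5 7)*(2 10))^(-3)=(2 4 5)(3 9 10)(6 7 11)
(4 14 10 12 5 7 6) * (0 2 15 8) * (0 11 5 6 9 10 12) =(0 2 15 8 11 5 7 9 10)(4 14 12 6) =[2, 1, 15, 3, 14, 7, 4, 9, 11, 10, 0, 5, 6, 13, 12, 8]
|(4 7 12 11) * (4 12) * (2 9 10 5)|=4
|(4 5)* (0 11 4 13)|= |(0 11 4 5 13)|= 5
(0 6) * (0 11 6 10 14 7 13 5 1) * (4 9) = (0 10 14 7 13 5 1)(4 9)(6 11) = [10, 0, 2, 3, 9, 1, 11, 13, 8, 4, 14, 6, 12, 5, 7]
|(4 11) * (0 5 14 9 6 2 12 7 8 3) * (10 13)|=|(0 5 14 9 6 2 12 7 8 3)(4 11)(10 13)|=10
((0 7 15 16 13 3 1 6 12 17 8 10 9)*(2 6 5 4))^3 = ((0 7 15 16 13 3 1 5 4 2 6 12 17 8 10 9))^3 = (0 16 1 2 17 9 15 3 4 12 10 7 13 5 6 8)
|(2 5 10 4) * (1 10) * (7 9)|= |(1 10 4 2 5)(7 9)|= 10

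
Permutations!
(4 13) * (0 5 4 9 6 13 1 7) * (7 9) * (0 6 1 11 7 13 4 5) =[0, 9, 2, 3, 11, 5, 4, 6, 8, 1, 10, 7, 12, 13] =(13)(1 9)(4 11 7 6)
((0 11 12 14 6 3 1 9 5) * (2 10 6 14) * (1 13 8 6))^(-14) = (14)(0 12 10 9)(1 5 11 2)(3 8)(6 13)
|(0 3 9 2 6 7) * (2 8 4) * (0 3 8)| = 8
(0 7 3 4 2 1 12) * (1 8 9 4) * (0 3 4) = (0 7 4 2 8 9)(1 12 3) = [7, 12, 8, 1, 2, 5, 6, 4, 9, 0, 10, 11, 3]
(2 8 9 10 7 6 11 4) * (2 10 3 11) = (2 8 9 3 11 4 10 7 6) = [0, 1, 8, 11, 10, 5, 2, 6, 9, 3, 7, 4]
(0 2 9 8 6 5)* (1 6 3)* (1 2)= (0 1 6 5)(2 9 8 3)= [1, 6, 9, 2, 4, 0, 5, 7, 3, 8]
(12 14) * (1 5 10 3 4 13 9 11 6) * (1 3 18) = (1 5 10 18)(3 4 13 9 11 6)(12 14) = [0, 5, 2, 4, 13, 10, 3, 7, 8, 11, 18, 6, 14, 9, 12, 15, 16, 17, 1]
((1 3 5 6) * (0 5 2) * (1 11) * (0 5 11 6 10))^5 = ((0 11 1 3 2 5 10))^5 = (0 5 3 11 10 2 1)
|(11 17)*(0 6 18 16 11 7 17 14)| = |(0 6 18 16 11 14)(7 17)| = 6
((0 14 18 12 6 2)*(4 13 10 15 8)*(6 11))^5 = (0 6 12 14 2 11 18)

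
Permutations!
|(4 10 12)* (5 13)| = 6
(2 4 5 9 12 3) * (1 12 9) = [0, 12, 4, 2, 5, 1, 6, 7, 8, 9, 10, 11, 3] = (1 12 3 2 4 5)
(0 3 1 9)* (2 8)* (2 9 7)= (0 3 1 7 2 8 9)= [3, 7, 8, 1, 4, 5, 6, 2, 9, 0]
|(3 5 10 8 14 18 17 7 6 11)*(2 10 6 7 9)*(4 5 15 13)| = 7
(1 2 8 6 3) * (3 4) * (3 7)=(1 2 8 6 4 7 3)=[0, 2, 8, 1, 7, 5, 4, 3, 6]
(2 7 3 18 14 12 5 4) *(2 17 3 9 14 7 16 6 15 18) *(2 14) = (2 16 6 15 18 7 9)(3 14 12 5 4 17) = [0, 1, 16, 14, 17, 4, 15, 9, 8, 2, 10, 11, 5, 13, 12, 18, 6, 3, 7]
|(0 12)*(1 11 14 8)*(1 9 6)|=6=|(0 12)(1 11 14 8 9 6)|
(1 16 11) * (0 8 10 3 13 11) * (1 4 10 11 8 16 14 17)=(0 16)(1 14 17)(3 13 8 11 4 10)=[16, 14, 2, 13, 10, 5, 6, 7, 11, 9, 3, 4, 12, 8, 17, 15, 0, 1]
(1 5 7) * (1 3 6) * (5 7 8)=(1 7 3 6)(5 8)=[0, 7, 2, 6, 4, 8, 1, 3, 5]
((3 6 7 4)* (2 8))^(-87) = (2 8)(3 6 7 4)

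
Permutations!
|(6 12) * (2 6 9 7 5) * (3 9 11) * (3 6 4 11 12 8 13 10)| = 11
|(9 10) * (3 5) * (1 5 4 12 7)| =6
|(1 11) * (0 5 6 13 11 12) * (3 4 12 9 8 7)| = 12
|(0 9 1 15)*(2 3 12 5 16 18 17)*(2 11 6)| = |(0 9 1 15)(2 3 12 5 16 18 17 11 6)| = 36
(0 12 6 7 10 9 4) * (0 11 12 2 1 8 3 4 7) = (0 2 1 8 3 4 11 12 6)(7 10 9) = [2, 8, 1, 4, 11, 5, 0, 10, 3, 7, 9, 12, 6]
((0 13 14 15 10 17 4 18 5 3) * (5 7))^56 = ((0 13 14 15 10 17 4 18 7 5 3))^56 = (0 13 14 15 10 17 4 18 7 5 3)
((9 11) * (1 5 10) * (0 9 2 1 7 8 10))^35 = ((0 9 11 2 1 5)(7 8 10))^35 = (0 5 1 2 11 9)(7 10 8)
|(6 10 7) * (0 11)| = |(0 11)(6 10 7)| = 6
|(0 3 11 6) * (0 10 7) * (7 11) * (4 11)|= 12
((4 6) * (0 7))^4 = (7)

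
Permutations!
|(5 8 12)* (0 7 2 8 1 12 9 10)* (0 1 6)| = 10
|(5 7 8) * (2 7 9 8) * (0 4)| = |(0 4)(2 7)(5 9 8)| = 6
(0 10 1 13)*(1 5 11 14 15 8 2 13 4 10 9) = (0 9 1 4 10 5 11 14 15 8 2 13) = [9, 4, 13, 3, 10, 11, 6, 7, 2, 1, 5, 14, 12, 0, 15, 8]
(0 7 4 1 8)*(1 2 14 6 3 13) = (0 7 4 2 14 6 3 13 1 8) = [7, 8, 14, 13, 2, 5, 3, 4, 0, 9, 10, 11, 12, 1, 6]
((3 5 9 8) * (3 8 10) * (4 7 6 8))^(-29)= (3 10 9 5)(4 8 6 7)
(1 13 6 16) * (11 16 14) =(1 13 6 14 11 16) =[0, 13, 2, 3, 4, 5, 14, 7, 8, 9, 10, 16, 12, 6, 11, 15, 1]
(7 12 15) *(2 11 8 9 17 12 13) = (2 11 8 9 17 12 15 7 13) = [0, 1, 11, 3, 4, 5, 6, 13, 9, 17, 10, 8, 15, 2, 14, 7, 16, 12]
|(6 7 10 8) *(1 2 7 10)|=3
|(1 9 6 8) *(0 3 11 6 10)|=|(0 3 11 6 8 1 9 10)|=8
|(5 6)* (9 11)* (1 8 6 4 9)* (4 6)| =10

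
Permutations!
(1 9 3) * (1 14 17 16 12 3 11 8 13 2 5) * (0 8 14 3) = [8, 9, 5, 3, 4, 1, 6, 7, 13, 11, 10, 14, 0, 2, 17, 15, 12, 16] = (0 8 13 2 5 1 9 11 14 17 16 12)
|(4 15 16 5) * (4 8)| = 5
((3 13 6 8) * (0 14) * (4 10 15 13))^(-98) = (15)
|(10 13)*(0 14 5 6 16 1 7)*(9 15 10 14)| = 11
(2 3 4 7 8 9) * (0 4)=(0 4 7 8 9 2 3)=[4, 1, 3, 0, 7, 5, 6, 8, 9, 2]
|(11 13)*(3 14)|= |(3 14)(11 13)|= 2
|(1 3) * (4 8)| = 2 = |(1 3)(4 8)|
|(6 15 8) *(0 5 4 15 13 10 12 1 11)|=|(0 5 4 15 8 6 13 10 12 1 11)|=11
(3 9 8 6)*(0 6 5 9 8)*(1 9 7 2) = (0 6 3 8 5 7 2 1 9) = [6, 9, 1, 8, 4, 7, 3, 2, 5, 0]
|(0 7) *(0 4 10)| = |(0 7 4 10)| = 4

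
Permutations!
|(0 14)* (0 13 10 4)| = 5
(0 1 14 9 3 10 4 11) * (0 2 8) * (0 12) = (0 1 14 9 3 10 4 11 2 8 12) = [1, 14, 8, 10, 11, 5, 6, 7, 12, 3, 4, 2, 0, 13, 9]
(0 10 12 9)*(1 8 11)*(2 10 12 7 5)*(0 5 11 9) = [12, 8, 10, 3, 4, 2, 6, 11, 9, 5, 7, 1, 0] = (0 12)(1 8 9 5 2 10 7 11)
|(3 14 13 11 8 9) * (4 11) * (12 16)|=14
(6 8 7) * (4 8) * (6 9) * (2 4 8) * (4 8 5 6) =[0, 1, 8, 3, 2, 6, 5, 9, 7, 4] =(2 8 7 9 4)(5 6)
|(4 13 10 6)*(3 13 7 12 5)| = 8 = |(3 13 10 6 4 7 12 5)|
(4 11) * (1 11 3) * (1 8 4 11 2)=(11)(1 2)(3 8 4)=[0, 2, 1, 8, 3, 5, 6, 7, 4, 9, 10, 11]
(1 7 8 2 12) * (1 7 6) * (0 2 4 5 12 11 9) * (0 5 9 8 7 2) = (1 6)(2 11 8 4 9 5 12) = [0, 6, 11, 3, 9, 12, 1, 7, 4, 5, 10, 8, 2]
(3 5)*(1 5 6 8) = (1 5 3 6 8) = [0, 5, 2, 6, 4, 3, 8, 7, 1]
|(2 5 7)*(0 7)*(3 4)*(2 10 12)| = |(0 7 10 12 2 5)(3 4)| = 6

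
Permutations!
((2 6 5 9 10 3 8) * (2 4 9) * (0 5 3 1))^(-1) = ((0 5 2 6 3 8 4 9 10 1))^(-1) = (0 1 10 9 4 8 3 6 2 5)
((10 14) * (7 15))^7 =(7 15)(10 14)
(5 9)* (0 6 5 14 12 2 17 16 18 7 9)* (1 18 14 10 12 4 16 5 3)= (0 6 3 1 18 7 9 10 12 2 17 5)(4 16 14)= [6, 18, 17, 1, 16, 0, 3, 9, 8, 10, 12, 11, 2, 13, 4, 15, 14, 5, 7]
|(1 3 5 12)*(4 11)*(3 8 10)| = |(1 8 10 3 5 12)(4 11)| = 6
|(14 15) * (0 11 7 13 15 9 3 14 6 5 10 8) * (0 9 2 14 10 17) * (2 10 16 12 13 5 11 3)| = |(0 3 16 12 13 15 6 11 7 5 17)(2 14 10 8 9)| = 55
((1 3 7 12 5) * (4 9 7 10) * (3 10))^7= ((1 10 4 9 7 12 5))^7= (12)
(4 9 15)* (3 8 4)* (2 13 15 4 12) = (2 13 15 3 8 12)(4 9) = [0, 1, 13, 8, 9, 5, 6, 7, 12, 4, 10, 11, 2, 15, 14, 3]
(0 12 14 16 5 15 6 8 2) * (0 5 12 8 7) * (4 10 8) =(0 4 10 8 2 5 15 6 7)(12 14 16) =[4, 1, 5, 3, 10, 15, 7, 0, 2, 9, 8, 11, 14, 13, 16, 6, 12]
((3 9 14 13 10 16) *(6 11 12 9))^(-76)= ((3 6 11 12 9 14 13 10 16))^(-76)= (3 14 6 13 11 10 12 16 9)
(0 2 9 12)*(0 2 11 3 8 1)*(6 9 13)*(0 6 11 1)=[1, 6, 13, 8, 4, 5, 9, 7, 0, 12, 10, 3, 2, 11]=(0 1 6 9 12 2 13 11 3 8)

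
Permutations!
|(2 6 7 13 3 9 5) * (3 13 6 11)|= 10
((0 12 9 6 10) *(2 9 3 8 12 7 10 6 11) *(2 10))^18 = ((0 7 2 9 11 10)(3 8 12))^18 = (12)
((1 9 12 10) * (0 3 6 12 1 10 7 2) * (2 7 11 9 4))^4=((0 3 6 12 11 9 1 4 2))^4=(0 11 2 12 4 6 1 3 9)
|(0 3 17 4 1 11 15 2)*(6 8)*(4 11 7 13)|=12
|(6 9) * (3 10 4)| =6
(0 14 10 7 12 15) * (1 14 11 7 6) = (0 11 7 12 15)(1 14 10 6) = [11, 14, 2, 3, 4, 5, 1, 12, 8, 9, 6, 7, 15, 13, 10, 0]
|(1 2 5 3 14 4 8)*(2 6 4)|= 4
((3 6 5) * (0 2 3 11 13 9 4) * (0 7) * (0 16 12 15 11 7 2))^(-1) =((2 3 6 5 7 16 12 15 11 13 9 4))^(-1) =(2 4 9 13 11 15 12 16 7 5 6 3)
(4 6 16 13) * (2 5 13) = (2 5 13 4 6 16) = [0, 1, 5, 3, 6, 13, 16, 7, 8, 9, 10, 11, 12, 4, 14, 15, 2]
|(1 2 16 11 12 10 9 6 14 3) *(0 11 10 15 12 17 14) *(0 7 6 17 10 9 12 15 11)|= 42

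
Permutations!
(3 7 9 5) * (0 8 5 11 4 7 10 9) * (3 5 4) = [8, 1, 2, 10, 7, 5, 6, 0, 4, 11, 9, 3] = (0 8 4 7)(3 10 9 11)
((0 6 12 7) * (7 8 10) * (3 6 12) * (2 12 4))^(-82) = ((0 4 2 12 8 10 7)(3 6))^(-82) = (0 2 8 7 4 12 10)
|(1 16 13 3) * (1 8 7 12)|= 7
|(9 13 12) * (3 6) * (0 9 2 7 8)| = 14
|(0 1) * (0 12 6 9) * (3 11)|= |(0 1 12 6 9)(3 11)|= 10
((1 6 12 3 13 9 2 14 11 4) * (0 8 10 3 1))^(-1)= (0 4 11 14 2 9 13 3 10 8)(1 12 6)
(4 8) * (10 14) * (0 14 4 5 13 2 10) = (0 14)(2 10 4 8 5 13) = [14, 1, 10, 3, 8, 13, 6, 7, 5, 9, 4, 11, 12, 2, 0]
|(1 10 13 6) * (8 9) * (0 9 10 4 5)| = 9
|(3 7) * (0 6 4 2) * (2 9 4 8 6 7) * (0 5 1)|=|(0 7 3 2 5 1)(4 9)(6 8)|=6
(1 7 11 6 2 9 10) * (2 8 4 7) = (1 2 9 10)(4 7 11 6 8) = [0, 2, 9, 3, 7, 5, 8, 11, 4, 10, 1, 6]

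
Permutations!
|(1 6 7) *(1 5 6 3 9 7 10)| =|(1 3 9 7 5 6 10)| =7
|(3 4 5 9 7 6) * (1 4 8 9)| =|(1 4 5)(3 8 9 7 6)| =15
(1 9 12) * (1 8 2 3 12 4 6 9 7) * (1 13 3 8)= [0, 7, 8, 12, 6, 5, 9, 13, 2, 4, 10, 11, 1, 3]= (1 7 13 3 12)(2 8)(4 6 9)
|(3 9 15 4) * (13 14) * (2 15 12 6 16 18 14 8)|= |(2 15 4 3 9 12 6 16 18 14 13 8)|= 12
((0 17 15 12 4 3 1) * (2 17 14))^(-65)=((0 14 2 17 15 12 4 3 1))^(-65)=(0 3 12 17 14 1 4 15 2)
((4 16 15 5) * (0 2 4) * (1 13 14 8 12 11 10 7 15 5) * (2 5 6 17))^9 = (0 5)(2 17 6 16 4)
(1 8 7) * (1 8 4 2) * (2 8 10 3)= [0, 4, 1, 2, 8, 5, 6, 10, 7, 9, 3]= (1 4 8 7 10 3 2)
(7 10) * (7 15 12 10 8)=(7 8)(10 15 12)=[0, 1, 2, 3, 4, 5, 6, 8, 7, 9, 15, 11, 10, 13, 14, 12]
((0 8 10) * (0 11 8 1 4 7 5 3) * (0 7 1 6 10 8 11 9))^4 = (11)(3 7 5)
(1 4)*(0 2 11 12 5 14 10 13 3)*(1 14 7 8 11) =[2, 4, 1, 0, 14, 7, 6, 8, 11, 9, 13, 12, 5, 3, 10] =(0 2 1 4 14 10 13 3)(5 7 8 11 12)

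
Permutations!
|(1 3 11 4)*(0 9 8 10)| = 4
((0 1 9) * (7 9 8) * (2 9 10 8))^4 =(7 10 8)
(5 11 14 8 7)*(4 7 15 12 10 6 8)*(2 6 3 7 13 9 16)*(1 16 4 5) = [0, 16, 6, 7, 13, 11, 8, 1, 15, 4, 3, 14, 10, 9, 5, 12, 2] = (1 16 2 6 8 15 12 10 3 7)(4 13 9)(5 11 14)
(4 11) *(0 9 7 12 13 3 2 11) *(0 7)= (0 9)(2 11 4 7 12 13 3)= [9, 1, 11, 2, 7, 5, 6, 12, 8, 0, 10, 4, 13, 3]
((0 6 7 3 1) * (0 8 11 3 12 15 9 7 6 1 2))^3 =(0 11)(1 3)(2 8)(7 9 15 12)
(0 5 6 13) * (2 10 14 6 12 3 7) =(0 5 12 3 7 2 10 14 6 13) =[5, 1, 10, 7, 4, 12, 13, 2, 8, 9, 14, 11, 3, 0, 6]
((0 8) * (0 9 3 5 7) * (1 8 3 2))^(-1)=((0 3 5 7)(1 8 9 2))^(-1)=(0 7 5 3)(1 2 9 8)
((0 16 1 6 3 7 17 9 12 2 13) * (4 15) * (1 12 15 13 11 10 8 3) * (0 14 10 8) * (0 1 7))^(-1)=((0 16 12 2 11 8 3)(1 6 7 17 9 15 4 13 14 10))^(-1)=(0 3 8 11 2 12 16)(1 10 14 13 4 15 9 17 7 6)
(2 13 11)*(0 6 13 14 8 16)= (0 6 13 11 2 14 8 16)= [6, 1, 14, 3, 4, 5, 13, 7, 16, 9, 10, 2, 12, 11, 8, 15, 0]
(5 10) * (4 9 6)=[0, 1, 2, 3, 9, 10, 4, 7, 8, 6, 5]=(4 9 6)(5 10)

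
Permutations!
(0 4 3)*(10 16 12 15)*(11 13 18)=(0 4 3)(10 16 12 15)(11 13 18)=[4, 1, 2, 0, 3, 5, 6, 7, 8, 9, 16, 13, 15, 18, 14, 10, 12, 17, 11]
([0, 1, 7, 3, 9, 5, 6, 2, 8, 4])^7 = (2 7)(4 9)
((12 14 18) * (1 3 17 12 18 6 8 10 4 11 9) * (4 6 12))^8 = (18)(1 17 11)(3 4 9)(6 10 8)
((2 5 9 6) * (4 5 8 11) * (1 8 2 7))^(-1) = (1 7 6 9 5 4 11 8)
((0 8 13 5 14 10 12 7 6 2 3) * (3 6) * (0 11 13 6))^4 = ((0 8 6 2)(3 11 13 5 14 10 12 7))^4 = (3 14)(5 7)(10 11)(12 13)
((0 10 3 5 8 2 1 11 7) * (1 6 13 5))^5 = (13)(0 7 11 1 3 10)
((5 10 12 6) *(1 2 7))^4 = (12)(1 2 7)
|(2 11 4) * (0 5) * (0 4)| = 5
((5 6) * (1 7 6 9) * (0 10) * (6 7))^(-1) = ((0 10)(1 6 5 9))^(-1) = (0 10)(1 9 5 6)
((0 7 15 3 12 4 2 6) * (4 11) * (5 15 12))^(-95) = ((0 7 12 11 4 2 6)(3 5 15))^(-95) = (0 11 6 12 2 7 4)(3 5 15)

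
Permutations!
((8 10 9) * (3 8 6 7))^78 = (10)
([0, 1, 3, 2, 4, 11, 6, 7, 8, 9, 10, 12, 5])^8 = (5 12 11)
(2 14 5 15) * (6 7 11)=(2 14 5 15)(6 7 11)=[0, 1, 14, 3, 4, 15, 7, 11, 8, 9, 10, 6, 12, 13, 5, 2]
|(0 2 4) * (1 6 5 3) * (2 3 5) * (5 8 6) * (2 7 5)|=|(0 3 1 2 4)(5 8 6 7)|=20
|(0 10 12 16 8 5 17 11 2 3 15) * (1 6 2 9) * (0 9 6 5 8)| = 36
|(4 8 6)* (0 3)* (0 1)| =|(0 3 1)(4 8 6)| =3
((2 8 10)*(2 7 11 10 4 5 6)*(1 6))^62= ((1 6 2 8 4 5)(7 11 10))^62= (1 2 4)(5 6 8)(7 10 11)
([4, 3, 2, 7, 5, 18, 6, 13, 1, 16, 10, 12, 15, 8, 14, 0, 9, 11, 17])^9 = [4, 8, 2, 1, 5, 18, 6, 3, 13, 16, 10, 12, 15, 7, 14, 0, 9, 11, 17]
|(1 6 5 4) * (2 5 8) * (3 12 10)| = 6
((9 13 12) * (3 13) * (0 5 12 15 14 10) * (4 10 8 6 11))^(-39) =(15)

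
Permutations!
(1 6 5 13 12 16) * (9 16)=(1 6 5 13 12 9 16)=[0, 6, 2, 3, 4, 13, 5, 7, 8, 16, 10, 11, 9, 12, 14, 15, 1]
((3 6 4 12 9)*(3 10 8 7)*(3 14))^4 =(3 9 14 12 7 4 8 6 10)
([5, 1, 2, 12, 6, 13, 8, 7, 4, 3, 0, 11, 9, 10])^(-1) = (0 10 13 5)(3 9 12)(4 8 6)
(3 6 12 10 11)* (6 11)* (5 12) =(3 11)(5 12 10 6) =[0, 1, 2, 11, 4, 12, 5, 7, 8, 9, 6, 3, 10]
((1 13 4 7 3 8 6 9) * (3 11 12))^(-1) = ((1 13 4 7 11 12 3 8 6 9))^(-1) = (1 9 6 8 3 12 11 7 4 13)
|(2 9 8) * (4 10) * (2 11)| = |(2 9 8 11)(4 10)| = 4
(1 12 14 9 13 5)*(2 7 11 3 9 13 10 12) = [0, 2, 7, 9, 4, 1, 6, 11, 8, 10, 12, 3, 14, 5, 13] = (1 2 7 11 3 9 10 12 14 13 5)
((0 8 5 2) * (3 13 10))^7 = (0 2 5 8)(3 13 10)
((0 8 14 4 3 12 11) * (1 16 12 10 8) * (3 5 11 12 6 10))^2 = (0 16 10 14 5)(1 6 8 4 11)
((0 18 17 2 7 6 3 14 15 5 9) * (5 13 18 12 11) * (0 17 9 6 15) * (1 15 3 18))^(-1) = ((0 12 11 5 6 18 9 17 2 7 3 14)(1 15 13))^(-1) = (0 14 3 7 2 17 9 18 6 5 11 12)(1 13 15)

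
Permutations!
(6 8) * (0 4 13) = (0 4 13)(6 8) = [4, 1, 2, 3, 13, 5, 8, 7, 6, 9, 10, 11, 12, 0]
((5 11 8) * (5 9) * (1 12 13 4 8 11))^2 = ((1 12 13 4 8 9 5))^2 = (1 13 8 5 12 4 9)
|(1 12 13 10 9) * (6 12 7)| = |(1 7 6 12 13 10 9)| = 7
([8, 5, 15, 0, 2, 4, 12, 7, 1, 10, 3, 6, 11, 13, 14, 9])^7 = (0 9 4 8 10 2 1 3 15 5)(6 12 11)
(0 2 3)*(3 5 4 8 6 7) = [2, 1, 5, 0, 8, 4, 7, 3, 6] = (0 2 5 4 8 6 7 3)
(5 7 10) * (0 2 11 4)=(0 2 11 4)(5 7 10)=[2, 1, 11, 3, 0, 7, 6, 10, 8, 9, 5, 4]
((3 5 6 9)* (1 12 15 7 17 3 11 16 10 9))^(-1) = ((1 12 15 7 17 3 5 6)(9 11 16 10))^(-1) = (1 6 5 3 17 7 15 12)(9 10 16 11)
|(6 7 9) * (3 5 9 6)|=|(3 5 9)(6 7)|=6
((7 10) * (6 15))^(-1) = ((6 15)(7 10))^(-1) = (6 15)(7 10)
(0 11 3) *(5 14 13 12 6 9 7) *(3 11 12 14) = (0 12 6 9 7 5 3)(13 14) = [12, 1, 2, 0, 4, 3, 9, 5, 8, 7, 10, 11, 6, 14, 13]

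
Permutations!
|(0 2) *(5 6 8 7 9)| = |(0 2)(5 6 8 7 9)| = 10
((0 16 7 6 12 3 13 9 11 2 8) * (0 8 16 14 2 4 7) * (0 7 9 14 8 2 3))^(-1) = (0 12 6 7 16 2 8)(3 14 13)(4 11 9)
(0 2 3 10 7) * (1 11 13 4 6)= (0 2 3 10 7)(1 11 13 4 6)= [2, 11, 3, 10, 6, 5, 1, 0, 8, 9, 7, 13, 12, 4]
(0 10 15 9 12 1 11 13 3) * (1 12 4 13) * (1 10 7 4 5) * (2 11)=[7, 2, 11, 0, 13, 1, 6, 4, 8, 5, 15, 10, 12, 3, 14, 9]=(0 7 4 13 3)(1 2 11 10 15 9 5)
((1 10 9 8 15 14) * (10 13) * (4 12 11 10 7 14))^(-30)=((1 13 7 14)(4 12 11 10 9 8 15))^(-30)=(1 7)(4 8 10 12 15 9 11)(13 14)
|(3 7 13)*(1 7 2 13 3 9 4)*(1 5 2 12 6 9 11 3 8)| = |(1 7 8)(2 13 11 3 12 6 9 4 5)| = 9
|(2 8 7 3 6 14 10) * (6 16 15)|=9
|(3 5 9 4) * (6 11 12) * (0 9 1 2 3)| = |(0 9 4)(1 2 3 5)(6 11 12)| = 12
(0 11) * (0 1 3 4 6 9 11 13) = (0 13)(1 3 4 6 9 11) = [13, 3, 2, 4, 6, 5, 9, 7, 8, 11, 10, 1, 12, 0]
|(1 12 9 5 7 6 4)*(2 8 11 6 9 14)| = 24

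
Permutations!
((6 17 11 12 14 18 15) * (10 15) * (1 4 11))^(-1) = ((1 4 11 12 14 18 10 15 6 17))^(-1) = (1 17 6 15 10 18 14 12 11 4)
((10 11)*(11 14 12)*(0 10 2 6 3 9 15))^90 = ((0 10 14 12 11 2 6 3 9 15))^90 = (15)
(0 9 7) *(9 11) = (0 11 9 7) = [11, 1, 2, 3, 4, 5, 6, 0, 8, 7, 10, 9]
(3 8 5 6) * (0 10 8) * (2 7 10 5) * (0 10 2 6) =(0 5)(2 7)(3 10 8 6) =[5, 1, 7, 10, 4, 0, 3, 2, 6, 9, 8]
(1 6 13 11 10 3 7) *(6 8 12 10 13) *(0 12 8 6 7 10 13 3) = (0 12 13 11 3 10)(1 6 7) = [12, 6, 2, 10, 4, 5, 7, 1, 8, 9, 0, 3, 13, 11]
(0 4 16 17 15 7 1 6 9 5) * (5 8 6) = (0 4 16 17 15 7 1 5)(6 9 8) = [4, 5, 2, 3, 16, 0, 9, 1, 6, 8, 10, 11, 12, 13, 14, 7, 17, 15]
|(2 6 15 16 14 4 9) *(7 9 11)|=|(2 6 15 16 14 4 11 7 9)|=9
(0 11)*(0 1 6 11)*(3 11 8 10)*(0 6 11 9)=[6, 11, 2, 9, 4, 5, 8, 7, 10, 0, 3, 1]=(0 6 8 10 3 9)(1 11)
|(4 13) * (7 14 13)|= 4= |(4 7 14 13)|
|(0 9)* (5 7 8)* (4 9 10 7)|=|(0 10 7 8 5 4 9)|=7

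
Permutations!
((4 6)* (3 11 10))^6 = ((3 11 10)(4 6))^6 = (11)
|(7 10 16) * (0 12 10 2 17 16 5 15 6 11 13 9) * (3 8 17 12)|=|(0 3 8 17 16 7 2 12 10 5 15 6 11 13 9)|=15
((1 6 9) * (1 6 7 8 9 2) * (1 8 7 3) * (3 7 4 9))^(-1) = ((1 7 4 9 6 2 8 3))^(-1) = (1 3 8 2 6 9 4 7)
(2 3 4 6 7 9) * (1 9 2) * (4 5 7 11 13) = (1 9)(2 3 5 7)(4 6 11 13) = [0, 9, 3, 5, 6, 7, 11, 2, 8, 1, 10, 13, 12, 4]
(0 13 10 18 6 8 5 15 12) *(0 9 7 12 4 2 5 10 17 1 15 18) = (0 13 17 1 15 4 2 5 18 6 8 10)(7 12 9) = [13, 15, 5, 3, 2, 18, 8, 12, 10, 7, 0, 11, 9, 17, 14, 4, 16, 1, 6]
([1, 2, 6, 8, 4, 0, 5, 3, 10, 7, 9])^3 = [6, 5, 0, 9, 4, 2, 1, 10, 7, 8, 3]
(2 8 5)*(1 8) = (1 8 5 2) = [0, 8, 1, 3, 4, 2, 6, 7, 5]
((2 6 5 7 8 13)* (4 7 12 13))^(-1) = (2 13 12 5 6)(4 8 7)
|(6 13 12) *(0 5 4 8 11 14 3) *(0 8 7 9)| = 60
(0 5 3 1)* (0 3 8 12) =[5, 3, 2, 1, 4, 8, 6, 7, 12, 9, 10, 11, 0] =(0 5 8 12)(1 3)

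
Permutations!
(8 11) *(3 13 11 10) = (3 13 11 8 10) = [0, 1, 2, 13, 4, 5, 6, 7, 10, 9, 3, 8, 12, 11]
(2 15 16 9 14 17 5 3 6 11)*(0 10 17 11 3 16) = (0 10 17 5 16 9 14 11 2 15)(3 6) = [10, 1, 15, 6, 4, 16, 3, 7, 8, 14, 17, 2, 12, 13, 11, 0, 9, 5]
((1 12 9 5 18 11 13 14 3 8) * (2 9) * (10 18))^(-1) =(1 8 3 14 13 11 18 10 5 9 2 12)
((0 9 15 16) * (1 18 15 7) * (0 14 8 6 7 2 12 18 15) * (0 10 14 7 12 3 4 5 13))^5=((0 9 2 3 4 5 13)(1 15 16 7)(6 12 18 10 14 8))^5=(0 5 3 9 13 4 2)(1 15 16 7)(6 8 14 10 18 12)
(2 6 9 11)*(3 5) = (2 6 9 11)(3 5) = [0, 1, 6, 5, 4, 3, 9, 7, 8, 11, 10, 2]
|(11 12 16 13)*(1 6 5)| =|(1 6 5)(11 12 16 13)| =12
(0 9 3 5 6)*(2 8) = (0 9 3 5 6)(2 8) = [9, 1, 8, 5, 4, 6, 0, 7, 2, 3]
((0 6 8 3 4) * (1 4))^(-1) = (0 4 1 3 8 6)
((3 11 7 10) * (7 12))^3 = ((3 11 12 7 10))^3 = (3 7 11 10 12)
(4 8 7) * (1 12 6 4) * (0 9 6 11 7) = (0 9 6 4 8)(1 12 11 7) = [9, 12, 2, 3, 8, 5, 4, 1, 0, 6, 10, 7, 11]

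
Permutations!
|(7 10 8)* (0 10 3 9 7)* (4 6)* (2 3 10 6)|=9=|(0 6 4 2 3 9 7 10 8)|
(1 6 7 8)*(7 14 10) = (1 6 14 10 7 8) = [0, 6, 2, 3, 4, 5, 14, 8, 1, 9, 7, 11, 12, 13, 10]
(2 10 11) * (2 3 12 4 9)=(2 10 11 3 12 4 9)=[0, 1, 10, 12, 9, 5, 6, 7, 8, 2, 11, 3, 4]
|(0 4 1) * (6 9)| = 6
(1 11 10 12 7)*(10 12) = (1 11 12 7) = [0, 11, 2, 3, 4, 5, 6, 1, 8, 9, 10, 12, 7]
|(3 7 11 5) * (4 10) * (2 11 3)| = 6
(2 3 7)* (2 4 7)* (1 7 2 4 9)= (1 7 9)(2 3 4)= [0, 7, 3, 4, 2, 5, 6, 9, 8, 1]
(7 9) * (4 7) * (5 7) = [0, 1, 2, 3, 5, 7, 6, 9, 8, 4] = (4 5 7 9)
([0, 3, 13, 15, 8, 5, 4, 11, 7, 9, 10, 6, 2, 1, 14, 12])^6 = (15)(4 8 7 11 6)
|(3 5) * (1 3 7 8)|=|(1 3 5 7 8)|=5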